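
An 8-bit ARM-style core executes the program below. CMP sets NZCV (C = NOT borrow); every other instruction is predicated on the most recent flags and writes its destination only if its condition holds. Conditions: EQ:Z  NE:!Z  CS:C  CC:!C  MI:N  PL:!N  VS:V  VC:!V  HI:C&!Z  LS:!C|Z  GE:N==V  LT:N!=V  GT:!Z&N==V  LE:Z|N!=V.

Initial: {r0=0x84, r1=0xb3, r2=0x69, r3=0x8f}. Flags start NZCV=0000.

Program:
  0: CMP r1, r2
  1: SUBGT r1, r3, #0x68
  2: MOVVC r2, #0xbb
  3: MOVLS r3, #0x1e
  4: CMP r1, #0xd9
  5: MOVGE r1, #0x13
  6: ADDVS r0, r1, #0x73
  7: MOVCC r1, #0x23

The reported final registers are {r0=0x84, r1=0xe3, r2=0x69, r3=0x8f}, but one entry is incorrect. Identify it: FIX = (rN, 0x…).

0: ✓ CMP  NZCV=0011
1: · SUBGT
2: · MOVVC
3: · MOVLS
4: ✓ CMP  NZCV=1000
5: · MOVGE
6: · ADDVS
7: ✓ MOVCC  r1←0x23

FIX = (r1, 0x23)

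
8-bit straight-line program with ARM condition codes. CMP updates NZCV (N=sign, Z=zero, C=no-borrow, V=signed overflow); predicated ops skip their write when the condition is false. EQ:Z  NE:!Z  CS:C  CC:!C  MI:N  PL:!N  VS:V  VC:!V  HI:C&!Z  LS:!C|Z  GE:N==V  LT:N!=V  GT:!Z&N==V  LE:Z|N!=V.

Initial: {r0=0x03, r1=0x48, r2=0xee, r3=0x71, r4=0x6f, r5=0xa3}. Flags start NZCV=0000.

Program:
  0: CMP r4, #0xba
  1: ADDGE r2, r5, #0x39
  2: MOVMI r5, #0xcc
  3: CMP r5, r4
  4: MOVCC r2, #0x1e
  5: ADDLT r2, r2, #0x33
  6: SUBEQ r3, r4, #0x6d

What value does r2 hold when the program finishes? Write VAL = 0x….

0: ✓ CMP  NZCV=1001
1: ✓ ADDGE  r2←0xdc
2: ✓ MOVMI  r5←0xcc
3: ✓ CMP  NZCV=0011
4: · MOVCC
5: ✓ ADDLT  r2←0x0f
6: · SUBEQ

VAL = 0x0f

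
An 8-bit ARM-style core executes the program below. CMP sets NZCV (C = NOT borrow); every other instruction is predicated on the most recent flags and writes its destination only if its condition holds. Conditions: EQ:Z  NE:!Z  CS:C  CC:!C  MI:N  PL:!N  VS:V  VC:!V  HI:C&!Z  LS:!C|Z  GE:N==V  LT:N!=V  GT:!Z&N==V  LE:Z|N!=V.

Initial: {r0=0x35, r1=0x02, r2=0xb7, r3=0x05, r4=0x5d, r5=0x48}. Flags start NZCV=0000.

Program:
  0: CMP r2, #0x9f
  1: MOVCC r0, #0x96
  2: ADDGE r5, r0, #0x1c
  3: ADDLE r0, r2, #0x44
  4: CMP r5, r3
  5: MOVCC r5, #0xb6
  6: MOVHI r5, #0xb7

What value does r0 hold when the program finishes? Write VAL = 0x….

0: ✓ CMP  NZCV=0010
1: · MOVCC
2: ✓ ADDGE  r5←0x51
3: · ADDLE
4: ✓ CMP  NZCV=0010
5: · MOVCC
6: ✓ MOVHI  r5←0xb7

VAL = 0x35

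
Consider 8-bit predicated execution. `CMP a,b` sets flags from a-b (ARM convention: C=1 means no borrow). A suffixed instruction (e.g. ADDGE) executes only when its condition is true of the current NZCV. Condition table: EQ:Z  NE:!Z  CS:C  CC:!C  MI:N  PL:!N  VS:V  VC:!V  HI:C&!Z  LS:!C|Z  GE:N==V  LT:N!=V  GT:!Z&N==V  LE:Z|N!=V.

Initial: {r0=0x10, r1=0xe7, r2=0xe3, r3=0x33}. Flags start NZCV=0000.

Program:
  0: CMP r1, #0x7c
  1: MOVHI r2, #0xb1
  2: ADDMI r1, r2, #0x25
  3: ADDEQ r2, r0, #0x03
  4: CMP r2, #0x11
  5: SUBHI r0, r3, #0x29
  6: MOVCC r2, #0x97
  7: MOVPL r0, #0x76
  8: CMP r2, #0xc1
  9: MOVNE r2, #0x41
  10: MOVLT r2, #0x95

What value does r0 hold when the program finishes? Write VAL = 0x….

VAL = 0x0a

[0] flags=0011 → (cmp)
[1] flags=0011 HI?T → r2=0xb1
[2] flags=0011 MI?F → skip
[3] flags=0011 EQ?F → skip
[4] flags=1010 → (cmp)
[5] flags=1010 HI?T → r0=0x0a
[6] flags=1010 CC?F → skip
[7] flags=1010 PL?F → skip
[8] flags=1000 → (cmp)
[9] flags=1000 NE?T → r2=0x41
[10] flags=1000 LT?T → r2=0x95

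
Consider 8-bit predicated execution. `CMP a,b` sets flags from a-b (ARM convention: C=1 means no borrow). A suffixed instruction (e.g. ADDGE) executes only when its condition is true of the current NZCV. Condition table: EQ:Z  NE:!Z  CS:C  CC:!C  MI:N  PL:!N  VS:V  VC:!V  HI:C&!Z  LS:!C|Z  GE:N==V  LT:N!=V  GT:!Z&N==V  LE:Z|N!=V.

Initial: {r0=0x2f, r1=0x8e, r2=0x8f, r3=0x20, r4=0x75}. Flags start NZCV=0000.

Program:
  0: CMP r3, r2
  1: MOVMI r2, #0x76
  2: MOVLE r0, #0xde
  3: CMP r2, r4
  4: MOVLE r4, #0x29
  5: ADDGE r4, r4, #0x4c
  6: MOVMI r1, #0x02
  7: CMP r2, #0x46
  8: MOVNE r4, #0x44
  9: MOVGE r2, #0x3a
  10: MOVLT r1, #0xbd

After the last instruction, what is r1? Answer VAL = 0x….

VAL = 0x8e

[0] flags=1001 → (cmp)
[1] flags=1001 MI?T → r2=0x76
[2] flags=1001 LE?F → skip
[3] flags=0010 → (cmp)
[4] flags=0010 LE?F → skip
[5] flags=0010 GE?T → r4=0xc1
[6] flags=0010 MI?F → skip
[7] flags=0010 → (cmp)
[8] flags=0010 NE?T → r4=0x44
[9] flags=0010 GE?T → r2=0x3a
[10] flags=0010 LT?F → skip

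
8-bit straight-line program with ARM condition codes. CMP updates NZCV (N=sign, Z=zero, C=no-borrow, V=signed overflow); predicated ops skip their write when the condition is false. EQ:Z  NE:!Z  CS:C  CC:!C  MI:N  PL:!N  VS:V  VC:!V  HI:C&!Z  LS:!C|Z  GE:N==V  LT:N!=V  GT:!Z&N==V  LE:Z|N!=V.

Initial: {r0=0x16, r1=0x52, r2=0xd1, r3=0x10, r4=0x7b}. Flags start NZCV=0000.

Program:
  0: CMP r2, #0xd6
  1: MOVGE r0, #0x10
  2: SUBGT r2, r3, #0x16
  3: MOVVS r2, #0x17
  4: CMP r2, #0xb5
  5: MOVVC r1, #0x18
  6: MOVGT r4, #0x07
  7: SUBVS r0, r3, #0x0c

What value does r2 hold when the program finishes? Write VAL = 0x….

VAL = 0xd1

[0] flags=1000 → (cmp)
[1] flags=1000 GE?F → skip
[2] flags=1000 GT?F → skip
[3] flags=1000 VS?F → skip
[4] flags=0010 → (cmp)
[5] flags=0010 VC?T → r1=0x18
[6] flags=0010 GT?T → r4=0x07
[7] flags=0010 VS?F → skip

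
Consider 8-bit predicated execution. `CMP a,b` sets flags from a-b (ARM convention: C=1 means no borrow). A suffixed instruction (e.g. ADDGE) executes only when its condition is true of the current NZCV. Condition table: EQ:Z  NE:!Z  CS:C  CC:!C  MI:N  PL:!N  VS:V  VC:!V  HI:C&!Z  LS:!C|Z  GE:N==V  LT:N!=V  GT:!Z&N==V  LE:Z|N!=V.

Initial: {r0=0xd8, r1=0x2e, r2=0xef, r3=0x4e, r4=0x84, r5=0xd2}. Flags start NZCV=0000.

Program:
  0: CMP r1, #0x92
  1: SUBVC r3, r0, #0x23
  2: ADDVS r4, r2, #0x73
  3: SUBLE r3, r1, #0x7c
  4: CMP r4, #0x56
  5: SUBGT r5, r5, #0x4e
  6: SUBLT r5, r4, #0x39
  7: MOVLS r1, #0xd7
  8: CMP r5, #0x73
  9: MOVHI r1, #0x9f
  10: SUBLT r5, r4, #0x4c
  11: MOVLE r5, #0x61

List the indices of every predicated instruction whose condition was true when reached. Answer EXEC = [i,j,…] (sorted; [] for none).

0: ✓ CMP  NZCV=1001
1: · SUBVC
2: ✓ ADDVS  r4←0x62
3: · SUBLE
4: ✓ CMP  NZCV=0010
5: ✓ SUBGT  r5←0x84
6: · SUBLT
7: · MOVLS
8: ✓ CMP  NZCV=0011
9: ✓ MOVHI  r1←0x9f
10: ✓ SUBLT  r5←0x16
11: ✓ MOVLE  r5←0x61

EXEC = [2,5,9,10,11]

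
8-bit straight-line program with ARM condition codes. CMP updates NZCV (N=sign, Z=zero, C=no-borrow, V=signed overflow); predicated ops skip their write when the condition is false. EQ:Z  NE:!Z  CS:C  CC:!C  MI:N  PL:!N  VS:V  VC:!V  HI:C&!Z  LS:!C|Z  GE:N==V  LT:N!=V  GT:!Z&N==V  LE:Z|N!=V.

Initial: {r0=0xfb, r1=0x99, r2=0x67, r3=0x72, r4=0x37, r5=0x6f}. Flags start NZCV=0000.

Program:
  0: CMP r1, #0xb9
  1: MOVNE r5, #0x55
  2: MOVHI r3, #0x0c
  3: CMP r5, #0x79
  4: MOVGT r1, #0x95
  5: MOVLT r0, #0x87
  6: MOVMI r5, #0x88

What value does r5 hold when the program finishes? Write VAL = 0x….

VAL = 0x88

[0] flags=1000 → (cmp)
[1] flags=1000 NE?T → r5=0x55
[2] flags=1000 HI?F → skip
[3] flags=1000 → (cmp)
[4] flags=1000 GT?F → skip
[5] flags=1000 LT?T → r0=0x87
[6] flags=1000 MI?T → r5=0x88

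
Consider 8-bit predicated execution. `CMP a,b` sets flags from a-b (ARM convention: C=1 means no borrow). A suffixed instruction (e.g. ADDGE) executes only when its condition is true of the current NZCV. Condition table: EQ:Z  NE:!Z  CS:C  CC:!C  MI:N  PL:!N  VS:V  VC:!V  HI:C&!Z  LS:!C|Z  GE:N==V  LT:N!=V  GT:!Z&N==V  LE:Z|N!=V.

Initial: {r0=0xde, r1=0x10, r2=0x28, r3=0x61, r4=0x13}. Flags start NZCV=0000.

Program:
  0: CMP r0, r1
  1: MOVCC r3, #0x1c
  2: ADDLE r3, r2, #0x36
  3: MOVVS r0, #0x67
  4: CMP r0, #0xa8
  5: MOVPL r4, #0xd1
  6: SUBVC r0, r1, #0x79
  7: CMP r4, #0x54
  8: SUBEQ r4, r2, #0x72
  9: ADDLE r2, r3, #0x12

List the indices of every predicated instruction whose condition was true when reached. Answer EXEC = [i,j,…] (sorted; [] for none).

0: ✓ CMP  NZCV=1010
1: · MOVCC
2: ✓ ADDLE  r3←0x5e
3: · MOVVS
4: ✓ CMP  NZCV=0010
5: ✓ MOVPL  r4←0xd1
6: ✓ SUBVC  r0←0x97
7: ✓ CMP  NZCV=0011
8: · SUBEQ
9: ✓ ADDLE  r2←0x70

EXEC = [2,5,6,9]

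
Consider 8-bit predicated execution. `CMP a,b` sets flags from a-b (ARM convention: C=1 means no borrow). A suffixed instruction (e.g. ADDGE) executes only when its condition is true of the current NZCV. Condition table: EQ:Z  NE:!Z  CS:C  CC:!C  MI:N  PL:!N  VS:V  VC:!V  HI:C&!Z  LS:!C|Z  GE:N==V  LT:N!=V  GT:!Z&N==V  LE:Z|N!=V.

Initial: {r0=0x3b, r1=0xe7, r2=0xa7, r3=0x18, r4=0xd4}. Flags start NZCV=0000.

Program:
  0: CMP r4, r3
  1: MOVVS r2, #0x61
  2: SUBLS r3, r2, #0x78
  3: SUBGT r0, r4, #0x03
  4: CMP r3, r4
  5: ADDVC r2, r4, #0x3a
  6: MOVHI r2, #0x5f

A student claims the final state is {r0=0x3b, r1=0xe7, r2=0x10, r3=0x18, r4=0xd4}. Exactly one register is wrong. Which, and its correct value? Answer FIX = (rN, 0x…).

FIX = (r2, 0x0e)

0: ✓ CMP  NZCV=1010
1: · MOVVS
2: · SUBLS
3: · SUBGT
4: ✓ CMP  NZCV=0000
5: ✓ ADDVC  r2←0x0e
6: · MOVHI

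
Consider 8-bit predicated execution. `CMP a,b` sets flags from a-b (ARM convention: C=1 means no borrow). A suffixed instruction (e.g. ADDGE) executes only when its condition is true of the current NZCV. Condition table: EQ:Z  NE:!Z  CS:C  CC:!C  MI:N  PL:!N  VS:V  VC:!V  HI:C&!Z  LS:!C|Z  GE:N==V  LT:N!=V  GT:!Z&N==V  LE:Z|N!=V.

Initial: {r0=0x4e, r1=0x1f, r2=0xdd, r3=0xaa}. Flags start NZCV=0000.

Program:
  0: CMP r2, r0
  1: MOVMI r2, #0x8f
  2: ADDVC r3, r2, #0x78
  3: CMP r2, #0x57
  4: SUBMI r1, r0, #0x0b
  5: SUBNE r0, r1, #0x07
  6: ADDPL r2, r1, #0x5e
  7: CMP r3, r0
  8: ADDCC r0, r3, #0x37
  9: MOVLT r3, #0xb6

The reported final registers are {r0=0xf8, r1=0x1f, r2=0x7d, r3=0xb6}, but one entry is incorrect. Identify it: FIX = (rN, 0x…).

FIX = (r0, 0x3e)

0: ✓ CMP  NZCV=1010
1: ✓ MOVMI  r2←0x8f
2: ✓ ADDVC  r3←0x07
3: ✓ CMP  NZCV=0011
4: · SUBMI
5: ✓ SUBNE  r0←0x18
6: ✓ ADDPL  r2←0x7d
7: ✓ CMP  NZCV=1000
8: ✓ ADDCC  r0←0x3e
9: ✓ MOVLT  r3←0xb6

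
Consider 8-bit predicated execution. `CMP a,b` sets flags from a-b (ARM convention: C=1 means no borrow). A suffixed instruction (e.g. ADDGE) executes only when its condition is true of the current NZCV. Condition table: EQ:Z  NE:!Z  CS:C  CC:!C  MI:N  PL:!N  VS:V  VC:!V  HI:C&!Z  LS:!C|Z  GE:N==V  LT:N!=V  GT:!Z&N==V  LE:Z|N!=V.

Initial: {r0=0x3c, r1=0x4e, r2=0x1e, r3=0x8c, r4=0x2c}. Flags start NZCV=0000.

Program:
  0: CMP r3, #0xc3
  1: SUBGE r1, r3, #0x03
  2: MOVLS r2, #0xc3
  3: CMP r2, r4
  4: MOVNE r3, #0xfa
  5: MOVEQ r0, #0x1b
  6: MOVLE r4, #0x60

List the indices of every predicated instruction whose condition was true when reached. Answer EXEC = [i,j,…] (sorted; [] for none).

EXEC = [2,4,6]

[0] flags=1000 → (cmp)
[1] flags=1000 GE?F → skip
[2] flags=1000 LS?T → r2=0xc3
[3] flags=1010 → (cmp)
[4] flags=1010 NE?T → r3=0xfa
[5] flags=1010 EQ?F → skip
[6] flags=1010 LE?T → r4=0x60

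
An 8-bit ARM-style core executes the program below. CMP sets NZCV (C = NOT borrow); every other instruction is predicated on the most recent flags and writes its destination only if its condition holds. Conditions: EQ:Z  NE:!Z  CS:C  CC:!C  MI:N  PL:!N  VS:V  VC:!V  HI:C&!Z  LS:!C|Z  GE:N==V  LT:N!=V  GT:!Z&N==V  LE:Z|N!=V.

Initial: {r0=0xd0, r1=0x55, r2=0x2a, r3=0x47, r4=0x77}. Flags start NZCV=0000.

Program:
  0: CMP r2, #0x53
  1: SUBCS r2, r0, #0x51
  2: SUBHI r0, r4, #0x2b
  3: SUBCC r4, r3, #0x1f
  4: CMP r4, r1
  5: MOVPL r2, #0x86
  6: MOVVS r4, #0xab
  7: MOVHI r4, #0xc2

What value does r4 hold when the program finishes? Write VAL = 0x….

0: ✓ CMP  NZCV=1000
1: · SUBCS
2: · SUBHI
3: ✓ SUBCC  r4←0x28
4: ✓ CMP  NZCV=1000
5: · MOVPL
6: · MOVVS
7: · MOVHI

VAL = 0x28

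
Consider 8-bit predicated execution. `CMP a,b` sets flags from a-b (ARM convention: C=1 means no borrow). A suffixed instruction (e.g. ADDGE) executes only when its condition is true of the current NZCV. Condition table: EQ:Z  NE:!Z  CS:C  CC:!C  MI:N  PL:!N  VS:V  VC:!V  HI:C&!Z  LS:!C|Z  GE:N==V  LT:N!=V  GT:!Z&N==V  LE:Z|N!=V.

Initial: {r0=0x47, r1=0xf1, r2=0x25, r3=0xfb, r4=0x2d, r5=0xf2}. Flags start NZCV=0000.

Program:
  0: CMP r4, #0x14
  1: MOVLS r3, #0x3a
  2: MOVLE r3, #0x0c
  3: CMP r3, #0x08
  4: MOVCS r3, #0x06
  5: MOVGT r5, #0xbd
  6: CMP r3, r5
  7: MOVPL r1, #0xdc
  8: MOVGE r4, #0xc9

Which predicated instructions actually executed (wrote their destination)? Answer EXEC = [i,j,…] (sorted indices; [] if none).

0: ✓ CMP  NZCV=0010
1: · MOVLS
2: · MOVLE
3: ✓ CMP  NZCV=1010
4: ✓ MOVCS  r3←0x06
5: · MOVGT
6: ✓ CMP  NZCV=0000
7: ✓ MOVPL  r1←0xdc
8: ✓ MOVGE  r4←0xc9

EXEC = [4,7,8]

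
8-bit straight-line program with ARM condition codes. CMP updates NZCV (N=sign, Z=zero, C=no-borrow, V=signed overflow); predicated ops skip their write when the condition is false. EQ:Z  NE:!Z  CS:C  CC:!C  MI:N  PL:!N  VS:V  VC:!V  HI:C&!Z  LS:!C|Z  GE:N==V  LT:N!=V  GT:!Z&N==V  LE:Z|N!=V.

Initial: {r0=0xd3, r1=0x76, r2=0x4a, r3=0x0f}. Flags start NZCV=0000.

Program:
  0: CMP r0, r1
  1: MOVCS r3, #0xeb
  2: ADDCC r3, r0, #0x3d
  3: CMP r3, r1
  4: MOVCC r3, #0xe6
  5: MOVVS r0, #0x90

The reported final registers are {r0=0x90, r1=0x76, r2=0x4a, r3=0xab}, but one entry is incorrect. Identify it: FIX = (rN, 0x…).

0: ✓ CMP  NZCV=0011
1: ✓ MOVCS  r3←0xeb
2: · ADDCC
3: ✓ CMP  NZCV=0011
4: · MOVCC
5: ✓ MOVVS  r0←0x90

FIX = (r3, 0xeb)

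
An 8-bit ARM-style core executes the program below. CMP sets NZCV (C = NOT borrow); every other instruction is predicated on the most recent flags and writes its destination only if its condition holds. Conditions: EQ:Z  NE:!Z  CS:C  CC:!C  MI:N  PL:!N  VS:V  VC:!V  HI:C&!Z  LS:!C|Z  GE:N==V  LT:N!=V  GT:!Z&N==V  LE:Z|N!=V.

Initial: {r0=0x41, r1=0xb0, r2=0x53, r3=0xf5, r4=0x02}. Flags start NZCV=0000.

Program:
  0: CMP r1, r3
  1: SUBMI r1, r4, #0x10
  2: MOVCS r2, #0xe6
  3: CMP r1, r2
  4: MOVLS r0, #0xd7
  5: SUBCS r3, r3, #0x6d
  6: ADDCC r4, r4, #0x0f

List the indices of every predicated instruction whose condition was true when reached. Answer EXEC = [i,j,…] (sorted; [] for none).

EXEC = [1,5]

0: ✓ CMP  NZCV=1000
1: ✓ SUBMI  r1←0xf2
2: · MOVCS
3: ✓ CMP  NZCV=1010
4: · MOVLS
5: ✓ SUBCS  r3←0x88
6: · ADDCC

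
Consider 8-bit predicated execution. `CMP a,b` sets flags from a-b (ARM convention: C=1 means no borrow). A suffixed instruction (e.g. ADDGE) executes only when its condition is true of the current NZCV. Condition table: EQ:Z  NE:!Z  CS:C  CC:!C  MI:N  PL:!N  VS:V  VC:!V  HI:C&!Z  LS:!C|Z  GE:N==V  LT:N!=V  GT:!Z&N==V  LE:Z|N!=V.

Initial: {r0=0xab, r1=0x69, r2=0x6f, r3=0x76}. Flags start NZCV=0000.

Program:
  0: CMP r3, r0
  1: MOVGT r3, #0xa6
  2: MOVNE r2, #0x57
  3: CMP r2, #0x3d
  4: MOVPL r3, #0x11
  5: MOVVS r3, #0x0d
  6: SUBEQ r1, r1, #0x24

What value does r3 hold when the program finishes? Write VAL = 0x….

VAL = 0x11

0: ✓ CMP  NZCV=1001
1: ✓ MOVGT  r3←0xa6
2: ✓ MOVNE  r2←0x57
3: ✓ CMP  NZCV=0010
4: ✓ MOVPL  r3←0x11
5: · MOVVS
6: · SUBEQ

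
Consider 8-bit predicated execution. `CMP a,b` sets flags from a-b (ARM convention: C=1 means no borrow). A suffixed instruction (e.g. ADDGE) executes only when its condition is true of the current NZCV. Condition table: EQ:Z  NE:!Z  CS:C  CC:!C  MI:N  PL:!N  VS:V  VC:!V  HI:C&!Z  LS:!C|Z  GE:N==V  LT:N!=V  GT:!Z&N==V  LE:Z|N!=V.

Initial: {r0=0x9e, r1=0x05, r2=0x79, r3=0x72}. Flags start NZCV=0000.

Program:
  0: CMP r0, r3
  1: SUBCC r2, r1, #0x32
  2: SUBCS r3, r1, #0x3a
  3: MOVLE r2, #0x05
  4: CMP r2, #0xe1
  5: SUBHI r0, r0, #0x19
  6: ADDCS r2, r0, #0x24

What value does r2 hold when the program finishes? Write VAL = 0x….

VAL = 0x05

[0] flags=0011 → (cmp)
[1] flags=0011 CC?F → skip
[2] flags=0011 CS?T → r3=0xcb
[3] flags=0011 LE?T → r2=0x05
[4] flags=0000 → (cmp)
[5] flags=0000 HI?F → skip
[6] flags=0000 CS?F → skip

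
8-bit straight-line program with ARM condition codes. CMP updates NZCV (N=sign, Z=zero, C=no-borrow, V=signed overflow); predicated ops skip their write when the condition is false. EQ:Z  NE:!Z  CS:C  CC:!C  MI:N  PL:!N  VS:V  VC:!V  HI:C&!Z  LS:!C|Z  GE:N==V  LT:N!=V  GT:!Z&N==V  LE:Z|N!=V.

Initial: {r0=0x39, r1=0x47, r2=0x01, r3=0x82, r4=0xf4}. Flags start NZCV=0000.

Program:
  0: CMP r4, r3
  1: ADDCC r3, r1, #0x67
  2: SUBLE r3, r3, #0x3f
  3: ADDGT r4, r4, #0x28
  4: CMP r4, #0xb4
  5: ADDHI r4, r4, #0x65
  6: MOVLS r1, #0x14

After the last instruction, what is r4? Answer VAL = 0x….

0: ✓ CMP  NZCV=0010
1: · ADDCC
2: · SUBLE
3: ✓ ADDGT  r4←0x1c
4: ✓ CMP  NZCV=0000
5: · ADDHI
6: ✓ MOVLS  r1←0x14

VAL = 0x1c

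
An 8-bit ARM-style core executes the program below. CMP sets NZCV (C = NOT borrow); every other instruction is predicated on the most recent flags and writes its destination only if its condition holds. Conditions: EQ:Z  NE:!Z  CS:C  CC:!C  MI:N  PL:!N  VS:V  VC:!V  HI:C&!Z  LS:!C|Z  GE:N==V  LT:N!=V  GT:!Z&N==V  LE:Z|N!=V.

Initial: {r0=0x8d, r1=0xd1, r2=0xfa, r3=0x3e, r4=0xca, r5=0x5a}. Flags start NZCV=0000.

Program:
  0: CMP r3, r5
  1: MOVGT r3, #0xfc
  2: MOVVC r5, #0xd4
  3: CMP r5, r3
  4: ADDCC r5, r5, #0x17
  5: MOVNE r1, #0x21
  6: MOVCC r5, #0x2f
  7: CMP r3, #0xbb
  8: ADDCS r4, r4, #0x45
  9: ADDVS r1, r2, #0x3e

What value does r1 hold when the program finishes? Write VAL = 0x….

0: ✓ CMP  NZCV=1000
1: · MOVGT
2: ✓ MOVVC  r5←0xd4
3: ✓ CMP  NZCV=1010
4: · ADDCC
5: ✓ MOVNE  r1←0x21
6: · MOVCC
7: ✓ CMP  NZCV=1001
8: · ADDCS
9: ✓ ADDVS  r1←0x38

VAL = 0x38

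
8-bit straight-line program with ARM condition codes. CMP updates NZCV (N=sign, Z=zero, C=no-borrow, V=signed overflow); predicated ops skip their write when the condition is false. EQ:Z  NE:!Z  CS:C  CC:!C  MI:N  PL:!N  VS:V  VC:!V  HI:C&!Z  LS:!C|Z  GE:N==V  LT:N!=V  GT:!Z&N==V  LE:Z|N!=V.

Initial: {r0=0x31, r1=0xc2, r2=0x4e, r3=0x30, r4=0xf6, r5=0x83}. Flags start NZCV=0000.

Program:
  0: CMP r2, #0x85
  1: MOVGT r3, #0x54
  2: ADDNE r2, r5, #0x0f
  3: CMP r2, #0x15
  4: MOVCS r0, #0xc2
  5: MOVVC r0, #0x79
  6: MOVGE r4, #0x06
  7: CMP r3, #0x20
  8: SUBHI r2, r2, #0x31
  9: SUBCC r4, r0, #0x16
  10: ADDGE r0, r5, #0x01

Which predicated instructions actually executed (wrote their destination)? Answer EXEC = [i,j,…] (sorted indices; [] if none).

[0] flags=1001 → (cmp)
[1] flags=1001 GT?T → r3=0x54
[2] flags=1001 NE?T → r2=0x92
[3] flags=0011 → (cmp)
[4] flags=0011 CS?T → r0=0xc2
[5] flags=0011 VC?F → skip
[6] flags=0011 GE?F → skip
[7] flags=0010 → (cmp)
[8] flags=0010 HI?T → r2=0x61
[9] flags=0010 CC?F → skip
[10] flags=0010 GE?T → r0=0x84

EXEC = [1,2,4,8,10]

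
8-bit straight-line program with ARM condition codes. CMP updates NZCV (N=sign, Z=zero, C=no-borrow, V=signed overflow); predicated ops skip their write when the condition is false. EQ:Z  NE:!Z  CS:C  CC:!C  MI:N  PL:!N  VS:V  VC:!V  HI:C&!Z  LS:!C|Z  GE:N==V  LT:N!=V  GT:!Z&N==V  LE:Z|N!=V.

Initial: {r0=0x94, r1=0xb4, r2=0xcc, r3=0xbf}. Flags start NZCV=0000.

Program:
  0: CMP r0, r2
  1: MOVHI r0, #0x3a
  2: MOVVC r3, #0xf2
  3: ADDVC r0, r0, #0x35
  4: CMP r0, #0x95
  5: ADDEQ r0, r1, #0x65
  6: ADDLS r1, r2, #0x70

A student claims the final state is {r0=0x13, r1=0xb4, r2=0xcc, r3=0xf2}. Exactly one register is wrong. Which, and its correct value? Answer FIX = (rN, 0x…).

FIX = (r0, 0xc9)

0: ✓ CMP  NZCV=1000
1: · MOVHI
2: ✓ MOVVC  r3←0xf2
3: ✓ ADDVC  r0←0xc9
4: ✓ CMP  NZCV=0010
5: · ADDEQ
6: · ADDLS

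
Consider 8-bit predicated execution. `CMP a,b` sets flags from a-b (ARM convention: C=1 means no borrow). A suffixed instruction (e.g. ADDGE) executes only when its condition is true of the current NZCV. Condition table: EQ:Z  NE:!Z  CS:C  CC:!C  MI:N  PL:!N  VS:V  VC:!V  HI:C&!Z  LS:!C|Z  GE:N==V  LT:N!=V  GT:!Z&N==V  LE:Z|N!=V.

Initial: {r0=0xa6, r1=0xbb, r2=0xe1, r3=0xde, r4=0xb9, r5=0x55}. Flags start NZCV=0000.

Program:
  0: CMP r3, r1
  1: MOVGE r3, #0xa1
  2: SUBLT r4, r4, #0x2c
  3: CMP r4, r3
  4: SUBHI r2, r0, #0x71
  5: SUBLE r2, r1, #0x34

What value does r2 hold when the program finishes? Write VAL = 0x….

0: ✓ CMP  NZCV=0010
1: ✓ MOVGE  r3←0xa1
2: · SUBLT
3: ✓ CMP  NZCV=0010
4: ✓ SUBHI  r2←0x35
5: · SUBLE

VAL = 0x35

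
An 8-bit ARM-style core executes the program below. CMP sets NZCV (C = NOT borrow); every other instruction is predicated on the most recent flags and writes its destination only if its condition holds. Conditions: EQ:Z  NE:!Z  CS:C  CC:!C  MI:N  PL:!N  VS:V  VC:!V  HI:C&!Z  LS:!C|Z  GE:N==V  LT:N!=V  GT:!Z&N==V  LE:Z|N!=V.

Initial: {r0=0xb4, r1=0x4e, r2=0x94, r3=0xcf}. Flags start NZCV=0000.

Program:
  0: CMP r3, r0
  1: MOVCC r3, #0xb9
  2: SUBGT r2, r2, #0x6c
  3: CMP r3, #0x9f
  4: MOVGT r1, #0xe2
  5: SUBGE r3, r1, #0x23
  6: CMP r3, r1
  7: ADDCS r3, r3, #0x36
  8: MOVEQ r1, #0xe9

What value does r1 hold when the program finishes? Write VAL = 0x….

[0] flags=0010 → (cmp)
[1] flags=0010 CC?F → skip
[2] flags=0010 GT?T → r2=0x28
[3] flags=0010 → (cmp)
[4] flags=0010 GT?T → r1=0xe2
[5] flags=0010 GE?T → r3=0xbf
[6] flags=1000 → (cmp)
[7] flags=1000 CS?F → skip
[8] flags=1000 EQ?F → skip

VAL = 0xe2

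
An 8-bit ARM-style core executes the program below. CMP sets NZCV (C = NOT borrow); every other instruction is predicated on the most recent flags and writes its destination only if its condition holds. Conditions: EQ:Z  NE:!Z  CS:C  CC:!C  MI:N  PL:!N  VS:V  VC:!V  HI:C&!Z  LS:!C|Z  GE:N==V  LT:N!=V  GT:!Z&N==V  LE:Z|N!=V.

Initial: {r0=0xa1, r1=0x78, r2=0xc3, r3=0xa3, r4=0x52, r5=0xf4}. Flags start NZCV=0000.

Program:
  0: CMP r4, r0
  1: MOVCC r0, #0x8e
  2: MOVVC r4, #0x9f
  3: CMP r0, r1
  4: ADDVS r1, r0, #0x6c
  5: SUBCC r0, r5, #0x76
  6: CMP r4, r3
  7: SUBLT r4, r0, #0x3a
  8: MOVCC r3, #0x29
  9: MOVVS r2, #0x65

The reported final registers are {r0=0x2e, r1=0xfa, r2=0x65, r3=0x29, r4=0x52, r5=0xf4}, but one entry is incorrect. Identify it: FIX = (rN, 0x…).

FIX = (r0, 0x8e)

[0] flags=1001 → (cmp)
[1] flags=1001 CC?T → r0=0x8e
[2] flags=1001 VC?F → skip
[3] flags=0011 → (cmp)
[4] flags=0011 VS?T → r1=0xfa
[5] flags=0011 CC?F → skip
[6] flags=1001 → (cmp)
[7] flags=1001 LT?F → skip
[8] flags=1001 CC?T → r3=0x29
[9] flags=1001 VS?T → r2=0x65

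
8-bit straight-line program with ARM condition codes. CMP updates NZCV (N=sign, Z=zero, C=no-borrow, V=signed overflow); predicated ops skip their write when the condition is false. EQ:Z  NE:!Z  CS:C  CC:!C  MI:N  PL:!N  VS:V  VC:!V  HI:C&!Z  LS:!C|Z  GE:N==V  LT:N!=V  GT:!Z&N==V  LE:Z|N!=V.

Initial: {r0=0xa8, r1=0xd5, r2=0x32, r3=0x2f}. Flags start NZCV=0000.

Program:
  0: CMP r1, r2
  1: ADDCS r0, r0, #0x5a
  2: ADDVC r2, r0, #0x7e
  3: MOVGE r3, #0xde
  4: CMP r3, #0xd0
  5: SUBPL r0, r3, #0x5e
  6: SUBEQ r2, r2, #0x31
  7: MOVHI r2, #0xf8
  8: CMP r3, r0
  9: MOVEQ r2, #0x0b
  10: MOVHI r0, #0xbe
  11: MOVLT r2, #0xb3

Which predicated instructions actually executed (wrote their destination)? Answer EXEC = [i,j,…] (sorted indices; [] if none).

[0] flags=1010 → (cmp)
[1] flags=1010 CS?T → r0=0x02
[2] flags=1010 VC?T → r2=0x80
[3] flags=1010 GE?F → skip
[4] flags=0000 → (cmp)
[5] flags=0000 PL?T → r0=0xd1
[6] flags=0000 EQ?F → skip
[7] flags=0000 HI?F → skip
[8] flags=0000 → (cmp)
[9] flags=0000 EQ?F → skip
[10] flags=0000 HI?F → skip
[11] flags=0000 LT?F → skip

EXEC = [1,2,5]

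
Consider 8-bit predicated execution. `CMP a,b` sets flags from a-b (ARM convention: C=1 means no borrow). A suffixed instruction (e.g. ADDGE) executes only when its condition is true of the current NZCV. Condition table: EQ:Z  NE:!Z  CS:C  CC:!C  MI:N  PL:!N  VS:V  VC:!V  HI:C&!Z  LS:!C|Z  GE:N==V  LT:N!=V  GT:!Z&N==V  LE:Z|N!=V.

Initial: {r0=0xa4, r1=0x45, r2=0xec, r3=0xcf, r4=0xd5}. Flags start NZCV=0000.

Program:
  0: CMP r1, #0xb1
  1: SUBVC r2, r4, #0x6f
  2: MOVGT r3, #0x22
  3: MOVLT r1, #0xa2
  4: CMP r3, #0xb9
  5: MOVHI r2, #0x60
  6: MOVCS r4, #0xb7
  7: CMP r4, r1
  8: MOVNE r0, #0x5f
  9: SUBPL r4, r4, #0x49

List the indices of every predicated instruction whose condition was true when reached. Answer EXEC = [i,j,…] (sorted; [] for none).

0: ✓ CMP  NZCV=1001
1: · SUBVC
2: ✓ MOVGT  r3←0x22
3: · MOVLT
4: ✓ CMP  NZCV=0000
5: · MOVHI
6: · MOVCS
7: ✓ CMP  NZCV=1010
8: ✓ MOVNE  r0←0x5f
9: · SUBPL

EXEC = [2,8]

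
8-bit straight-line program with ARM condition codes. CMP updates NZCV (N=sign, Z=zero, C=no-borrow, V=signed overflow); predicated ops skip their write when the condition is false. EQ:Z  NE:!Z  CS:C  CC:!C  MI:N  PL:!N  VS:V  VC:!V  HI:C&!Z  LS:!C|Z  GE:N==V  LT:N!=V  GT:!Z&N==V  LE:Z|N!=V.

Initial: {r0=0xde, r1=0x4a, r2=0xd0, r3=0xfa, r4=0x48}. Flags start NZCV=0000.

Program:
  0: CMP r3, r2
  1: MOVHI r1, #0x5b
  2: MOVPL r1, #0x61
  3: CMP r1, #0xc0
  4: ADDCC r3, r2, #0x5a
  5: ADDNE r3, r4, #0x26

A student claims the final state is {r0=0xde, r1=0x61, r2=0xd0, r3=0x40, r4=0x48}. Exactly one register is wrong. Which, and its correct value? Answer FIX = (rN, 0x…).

FIX = (r3, 0x6e)

[0] flags=0010 → (cmp)
[1] flags=0010 HI?T → r1=0x5b
[2] flags=0010 PL?T → r1=0x61
[3] flags=1001 → (cmp)
[4] flags=1001 CC?T → r3=0x2a
[5] flags=1001 NE?T → r3=0x6e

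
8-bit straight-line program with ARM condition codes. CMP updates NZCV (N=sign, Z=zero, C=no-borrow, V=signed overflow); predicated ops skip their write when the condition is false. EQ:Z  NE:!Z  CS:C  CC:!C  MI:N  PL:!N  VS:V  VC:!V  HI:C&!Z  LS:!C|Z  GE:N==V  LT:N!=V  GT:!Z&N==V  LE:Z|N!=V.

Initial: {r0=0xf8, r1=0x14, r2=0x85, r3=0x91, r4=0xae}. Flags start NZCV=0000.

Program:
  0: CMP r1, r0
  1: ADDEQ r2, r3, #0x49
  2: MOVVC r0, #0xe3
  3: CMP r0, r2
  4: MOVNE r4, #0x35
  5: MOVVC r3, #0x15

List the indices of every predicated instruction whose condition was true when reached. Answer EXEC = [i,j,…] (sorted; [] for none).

0: ✓ CMP  NZCV=0000
1: · ADDEQ
2: ✓ MOVVC  r0←0xe3
3: ✓ CMP  NZCV=0010
4: ✓ MOVNE  r4←0x35
5: ✓ MOVVC  r3←0x15

EXEC = [2,4,5]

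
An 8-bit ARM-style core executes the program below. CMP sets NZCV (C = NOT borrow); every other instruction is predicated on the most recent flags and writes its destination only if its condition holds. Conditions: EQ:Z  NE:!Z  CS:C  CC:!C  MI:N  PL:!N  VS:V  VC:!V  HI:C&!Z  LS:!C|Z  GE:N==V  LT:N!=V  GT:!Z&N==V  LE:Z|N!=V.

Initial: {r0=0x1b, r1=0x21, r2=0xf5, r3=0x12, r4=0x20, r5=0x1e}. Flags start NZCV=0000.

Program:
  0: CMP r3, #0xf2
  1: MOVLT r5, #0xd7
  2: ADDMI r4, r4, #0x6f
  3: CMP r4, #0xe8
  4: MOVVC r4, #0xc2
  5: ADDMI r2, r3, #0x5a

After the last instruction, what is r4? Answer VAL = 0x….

[0] flags=0000 → (cmp)
[1] flags=0000 LT?F → skip
[2] flags=0000 MI?F → skip
[3] flags=0000 → (cmp)
[4] flags=0000 VC?T → r4=0xc2
[5] flags=0000 MI?F → skip

VAL = 0xc2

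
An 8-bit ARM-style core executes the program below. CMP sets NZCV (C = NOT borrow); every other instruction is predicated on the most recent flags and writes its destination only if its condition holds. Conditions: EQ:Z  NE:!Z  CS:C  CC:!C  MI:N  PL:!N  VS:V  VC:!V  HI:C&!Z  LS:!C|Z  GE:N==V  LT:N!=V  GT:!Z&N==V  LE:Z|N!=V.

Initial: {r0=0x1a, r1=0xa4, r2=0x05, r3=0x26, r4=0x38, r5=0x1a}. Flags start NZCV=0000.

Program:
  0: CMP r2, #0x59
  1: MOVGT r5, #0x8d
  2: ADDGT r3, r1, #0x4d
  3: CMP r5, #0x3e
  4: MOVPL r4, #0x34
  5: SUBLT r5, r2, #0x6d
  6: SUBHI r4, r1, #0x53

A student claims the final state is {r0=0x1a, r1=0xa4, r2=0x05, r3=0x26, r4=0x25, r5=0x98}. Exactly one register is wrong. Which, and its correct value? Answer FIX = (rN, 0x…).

[0] flags=1000 → (cmp)
[1] flags=1000 GT?F → skip
[2] flags=1000 GT?F → skip
[3] flags=1000 → (cmp)
[4] flags=1000 PL?F → skip
[5] flags=1000 LT?T → r5=0x98
[6] flags=1000 HI?F → skip

FIX = (r4, 0x38)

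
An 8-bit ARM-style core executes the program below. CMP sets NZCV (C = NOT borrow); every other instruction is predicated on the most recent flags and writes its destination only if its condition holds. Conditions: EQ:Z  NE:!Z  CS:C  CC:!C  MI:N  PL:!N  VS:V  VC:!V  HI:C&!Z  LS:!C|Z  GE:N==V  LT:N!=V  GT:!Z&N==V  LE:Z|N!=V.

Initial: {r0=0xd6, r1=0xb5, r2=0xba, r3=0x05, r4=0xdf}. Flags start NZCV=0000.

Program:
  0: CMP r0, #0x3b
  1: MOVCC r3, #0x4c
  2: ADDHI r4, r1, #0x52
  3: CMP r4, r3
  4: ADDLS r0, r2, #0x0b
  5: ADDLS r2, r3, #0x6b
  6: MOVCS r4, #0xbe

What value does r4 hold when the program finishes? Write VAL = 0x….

VAL = 0xbe

[0] flags=1010 → (cmp)
[1] flags=1010 CC?F → skip
[2] flags=1010 HI?T → r4=0x07
[3] flags=0010 → (cmp)
[4] flags=0010 LS?F → skip
[5] flags=0010 LS?F → skip
[6] flags=0010 CS?T → r4=0xbe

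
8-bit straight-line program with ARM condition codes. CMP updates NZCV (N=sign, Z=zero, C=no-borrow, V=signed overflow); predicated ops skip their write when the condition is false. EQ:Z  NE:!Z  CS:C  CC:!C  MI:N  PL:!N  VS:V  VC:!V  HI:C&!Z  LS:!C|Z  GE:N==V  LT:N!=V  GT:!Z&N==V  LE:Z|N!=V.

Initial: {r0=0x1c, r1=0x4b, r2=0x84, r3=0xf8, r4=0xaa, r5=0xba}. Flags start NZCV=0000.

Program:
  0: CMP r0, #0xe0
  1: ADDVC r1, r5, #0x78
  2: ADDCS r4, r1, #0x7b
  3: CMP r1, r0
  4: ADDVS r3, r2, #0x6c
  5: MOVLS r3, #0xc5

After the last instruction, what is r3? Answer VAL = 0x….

VAL = 0xf8

0: ✓ CMP  NZCV=0000
1: ✓ ADDVC  r1←0x32
2: · ADDCS
3: ✓ CMP  NZCV=0010
4: · ADDVS
5: · MOVLS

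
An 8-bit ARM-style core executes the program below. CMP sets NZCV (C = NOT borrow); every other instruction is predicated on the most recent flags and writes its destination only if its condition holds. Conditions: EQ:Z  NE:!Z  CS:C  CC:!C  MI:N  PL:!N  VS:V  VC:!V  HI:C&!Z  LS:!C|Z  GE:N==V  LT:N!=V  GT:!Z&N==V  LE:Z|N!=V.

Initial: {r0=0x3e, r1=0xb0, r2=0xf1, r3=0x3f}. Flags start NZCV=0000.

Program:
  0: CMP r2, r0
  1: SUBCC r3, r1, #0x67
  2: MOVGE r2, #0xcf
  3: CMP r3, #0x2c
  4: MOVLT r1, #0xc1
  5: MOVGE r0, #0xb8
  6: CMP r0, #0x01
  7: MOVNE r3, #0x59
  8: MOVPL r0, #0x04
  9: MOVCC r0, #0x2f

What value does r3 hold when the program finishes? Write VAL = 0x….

[0] flags=1010 → (cmp)
[1] flags=1010 CC?F → skip
[2] flags=1010 GE?F → skip
[3] flags=0010 → (cmp)
[4] flags=0010 LT?F → skip
[5] flags=0010 GE?T → r0=0xb8
[6] flags=1010 → (cmp)
[7] flags=1010 NE?T → r3=0x59
[8] flags=1010 PL?F → skip
[9] flags=1010 CC?F → skip

VAL = 0x59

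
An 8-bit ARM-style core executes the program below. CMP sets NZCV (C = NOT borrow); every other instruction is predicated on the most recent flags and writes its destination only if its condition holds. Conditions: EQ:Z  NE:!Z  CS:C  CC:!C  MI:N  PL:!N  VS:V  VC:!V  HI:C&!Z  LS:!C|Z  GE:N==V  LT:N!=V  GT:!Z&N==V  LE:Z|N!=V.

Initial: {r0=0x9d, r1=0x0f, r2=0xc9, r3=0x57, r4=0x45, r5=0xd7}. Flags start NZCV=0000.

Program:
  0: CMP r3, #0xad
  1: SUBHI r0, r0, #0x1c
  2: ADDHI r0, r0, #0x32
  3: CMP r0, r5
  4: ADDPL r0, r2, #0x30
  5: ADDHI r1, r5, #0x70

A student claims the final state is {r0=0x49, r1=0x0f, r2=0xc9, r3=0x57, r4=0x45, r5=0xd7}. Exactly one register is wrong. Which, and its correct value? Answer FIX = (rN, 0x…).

FIX = (r0, 0x9d)

0: ✓ CMP  NZCV=1001
1: · SUBHI
2: · ADDHI
3: ✓ CMP  NZCV=1000
4: · ADDPL
5: · ADDHI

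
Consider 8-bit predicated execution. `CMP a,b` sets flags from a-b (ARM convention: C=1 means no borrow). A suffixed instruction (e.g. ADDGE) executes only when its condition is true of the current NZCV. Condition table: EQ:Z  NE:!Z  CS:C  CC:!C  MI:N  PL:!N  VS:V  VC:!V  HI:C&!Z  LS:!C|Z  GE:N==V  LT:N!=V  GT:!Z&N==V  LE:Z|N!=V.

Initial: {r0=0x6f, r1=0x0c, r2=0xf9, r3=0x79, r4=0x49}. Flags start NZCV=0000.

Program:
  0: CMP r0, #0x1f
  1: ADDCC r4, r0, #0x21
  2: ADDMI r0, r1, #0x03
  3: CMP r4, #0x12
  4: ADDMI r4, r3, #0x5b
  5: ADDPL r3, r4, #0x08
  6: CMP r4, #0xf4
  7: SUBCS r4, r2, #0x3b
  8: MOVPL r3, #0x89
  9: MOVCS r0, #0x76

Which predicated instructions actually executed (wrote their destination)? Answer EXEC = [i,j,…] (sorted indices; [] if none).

0: ✓ CMP  NZCV=0010
1: · ADDCC
2: · ADDMI
3: ✓ CMP  NZCV=0010
4: · ADDMI
5: ✓ ADDPL  r3←0x51
6: ✓ CMP  NZCV=0000
7: · SUBCS
8: ✓ MOVPL  r3←0x89
9: · MOVCS

EXEC = [5,8]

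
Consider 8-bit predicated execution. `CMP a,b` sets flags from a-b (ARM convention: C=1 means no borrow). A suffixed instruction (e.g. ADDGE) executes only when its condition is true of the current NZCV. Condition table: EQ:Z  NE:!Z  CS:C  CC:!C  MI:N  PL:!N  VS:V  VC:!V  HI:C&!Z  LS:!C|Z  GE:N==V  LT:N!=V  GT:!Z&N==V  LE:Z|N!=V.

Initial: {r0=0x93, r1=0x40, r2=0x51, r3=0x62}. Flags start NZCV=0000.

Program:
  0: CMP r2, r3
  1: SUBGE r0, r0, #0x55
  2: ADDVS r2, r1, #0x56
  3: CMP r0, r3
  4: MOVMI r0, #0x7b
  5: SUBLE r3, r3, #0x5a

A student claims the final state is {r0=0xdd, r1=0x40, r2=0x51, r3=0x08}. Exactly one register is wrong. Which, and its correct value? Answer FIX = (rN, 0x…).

FIX = (r0, 0x93)

[0] flags=1000 → (cmp)
[1] flags=1000 GE?F → skip
[2] flags=1000 VS?F → skip
[3] flags=0011 → (cmp)
[4] flags=0011 MI?F → skip
[5] flags=0011 LE?T → r3=0x08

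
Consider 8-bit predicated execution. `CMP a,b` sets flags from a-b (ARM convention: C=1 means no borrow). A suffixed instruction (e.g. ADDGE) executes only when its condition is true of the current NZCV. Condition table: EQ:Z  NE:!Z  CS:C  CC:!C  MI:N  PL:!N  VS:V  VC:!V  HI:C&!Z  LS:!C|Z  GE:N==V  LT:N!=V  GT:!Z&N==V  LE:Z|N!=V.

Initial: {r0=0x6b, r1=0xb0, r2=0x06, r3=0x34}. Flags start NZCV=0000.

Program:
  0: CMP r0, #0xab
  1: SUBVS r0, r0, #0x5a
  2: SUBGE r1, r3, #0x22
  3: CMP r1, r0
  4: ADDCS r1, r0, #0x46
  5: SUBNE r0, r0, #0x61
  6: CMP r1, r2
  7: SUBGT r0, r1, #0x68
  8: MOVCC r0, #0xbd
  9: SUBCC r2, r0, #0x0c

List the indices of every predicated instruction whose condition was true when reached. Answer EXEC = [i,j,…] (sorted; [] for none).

[0] flags=1001 → (cmp)
[1] flags=1001 VS?T → r0=0x11
[2] flags=1001 GE?T → r1=0x12
[3] flags=0010 → (cmp)
[4] flags=0010 CS?T → r1=0x57
[5] flags=0010 NE?T → r0=0xb0
[6] flags=0010 → (cmp)
[7] flags=0010 GT?T → r0=0xef
[8] flags=0010 CC?F → skip
[9] flags=0010 CC?F → skip

EXEC = [1,2,4,5,7]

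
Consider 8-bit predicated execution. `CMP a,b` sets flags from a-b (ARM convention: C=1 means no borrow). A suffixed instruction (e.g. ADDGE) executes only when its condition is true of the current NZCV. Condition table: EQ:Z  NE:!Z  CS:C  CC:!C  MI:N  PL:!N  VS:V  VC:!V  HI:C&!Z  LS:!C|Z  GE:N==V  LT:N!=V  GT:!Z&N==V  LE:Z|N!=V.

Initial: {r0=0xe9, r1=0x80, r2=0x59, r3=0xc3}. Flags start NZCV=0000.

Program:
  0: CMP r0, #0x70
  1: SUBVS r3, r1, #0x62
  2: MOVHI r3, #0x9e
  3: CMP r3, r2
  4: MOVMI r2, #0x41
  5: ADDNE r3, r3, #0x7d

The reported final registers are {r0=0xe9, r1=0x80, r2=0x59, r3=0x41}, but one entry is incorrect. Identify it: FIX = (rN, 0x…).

[0] flags=0011 → (cmp)
[1] flags=0011 VS?T → r3=0x1e
[2] flags=0011 HI?T → r3=0x9e
[3] flags=0011 → (cmp)
[4] flags=0011 MI?F → skip
[5] flags=0011 NE?T → r3=0x1b

FIX = (r3, 0x1b)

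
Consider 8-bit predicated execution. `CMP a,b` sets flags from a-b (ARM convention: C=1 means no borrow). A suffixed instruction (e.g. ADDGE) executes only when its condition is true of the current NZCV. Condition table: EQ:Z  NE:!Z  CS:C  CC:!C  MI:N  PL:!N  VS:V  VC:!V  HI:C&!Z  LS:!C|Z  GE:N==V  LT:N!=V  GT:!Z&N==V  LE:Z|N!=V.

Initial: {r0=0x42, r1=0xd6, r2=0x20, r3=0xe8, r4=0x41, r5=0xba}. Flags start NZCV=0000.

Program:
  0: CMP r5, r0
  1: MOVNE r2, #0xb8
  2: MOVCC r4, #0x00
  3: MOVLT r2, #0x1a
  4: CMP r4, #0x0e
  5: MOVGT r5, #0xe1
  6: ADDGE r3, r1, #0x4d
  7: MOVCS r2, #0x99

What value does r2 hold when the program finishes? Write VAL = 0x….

0: ✓ CMP  NZCV=0011
1: ✓ MOVNE  r2←0xb8
2: · MOVCC
3: ✓ MOVLT  r2←0x1a
4: ✓ CMP  NZCV=0010
5: ✓ MOVGT  r5←0xe1
6: ✓ ADDGE  r3←0x23
7: ✓ MOVCS  r2←0x99

VAL = 0x99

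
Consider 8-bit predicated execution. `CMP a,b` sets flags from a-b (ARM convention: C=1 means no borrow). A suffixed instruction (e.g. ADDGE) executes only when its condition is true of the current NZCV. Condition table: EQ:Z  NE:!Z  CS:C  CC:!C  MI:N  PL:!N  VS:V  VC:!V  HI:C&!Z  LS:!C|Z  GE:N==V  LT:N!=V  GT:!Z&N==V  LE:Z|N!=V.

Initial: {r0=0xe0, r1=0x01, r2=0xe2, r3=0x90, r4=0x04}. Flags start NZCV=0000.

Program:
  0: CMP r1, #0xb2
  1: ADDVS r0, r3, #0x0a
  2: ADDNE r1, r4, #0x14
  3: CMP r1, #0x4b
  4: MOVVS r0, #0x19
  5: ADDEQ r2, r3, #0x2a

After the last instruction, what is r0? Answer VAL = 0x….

[0] flags=0000 → (cmp)
[1] flags=0000 VS?F → skip
[2] flags=0000 NE?T → r1=0x18
[3] flags=1000 → (cmp)
[4] flags=1000 VS?F → skip
[5] flags=1000 EQ?F → skip

VAL = 0xe0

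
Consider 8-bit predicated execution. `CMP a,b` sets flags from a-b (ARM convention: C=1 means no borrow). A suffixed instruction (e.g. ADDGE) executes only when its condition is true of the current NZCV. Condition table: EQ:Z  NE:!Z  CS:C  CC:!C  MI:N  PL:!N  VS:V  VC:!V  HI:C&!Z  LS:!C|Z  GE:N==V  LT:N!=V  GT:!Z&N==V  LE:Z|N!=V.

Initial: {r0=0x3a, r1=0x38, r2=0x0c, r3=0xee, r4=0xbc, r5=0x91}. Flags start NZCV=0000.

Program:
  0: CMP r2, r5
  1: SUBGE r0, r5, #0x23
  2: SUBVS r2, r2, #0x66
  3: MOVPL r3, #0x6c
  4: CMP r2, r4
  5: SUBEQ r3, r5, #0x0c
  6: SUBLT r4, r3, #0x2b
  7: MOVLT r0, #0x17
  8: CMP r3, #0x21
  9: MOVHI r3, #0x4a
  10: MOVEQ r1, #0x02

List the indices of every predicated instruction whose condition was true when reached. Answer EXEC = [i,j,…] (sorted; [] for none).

0: ✓ CMP  NZCV=0000
1: ✓ SUBGE  r0←0x6e
2: · SUBVS
3: ✓ MOVPL  r3←0x6c
4: ✓ CMP  NZCV=0000
5: · SUBEQ
6: · SUBLT
7: · MOVLT
8: ✓ CMP  NZCV=0010
9: ✓ MOVHI  r3←0x4a
10: · MOVEQ

EXEC = [1,3,9]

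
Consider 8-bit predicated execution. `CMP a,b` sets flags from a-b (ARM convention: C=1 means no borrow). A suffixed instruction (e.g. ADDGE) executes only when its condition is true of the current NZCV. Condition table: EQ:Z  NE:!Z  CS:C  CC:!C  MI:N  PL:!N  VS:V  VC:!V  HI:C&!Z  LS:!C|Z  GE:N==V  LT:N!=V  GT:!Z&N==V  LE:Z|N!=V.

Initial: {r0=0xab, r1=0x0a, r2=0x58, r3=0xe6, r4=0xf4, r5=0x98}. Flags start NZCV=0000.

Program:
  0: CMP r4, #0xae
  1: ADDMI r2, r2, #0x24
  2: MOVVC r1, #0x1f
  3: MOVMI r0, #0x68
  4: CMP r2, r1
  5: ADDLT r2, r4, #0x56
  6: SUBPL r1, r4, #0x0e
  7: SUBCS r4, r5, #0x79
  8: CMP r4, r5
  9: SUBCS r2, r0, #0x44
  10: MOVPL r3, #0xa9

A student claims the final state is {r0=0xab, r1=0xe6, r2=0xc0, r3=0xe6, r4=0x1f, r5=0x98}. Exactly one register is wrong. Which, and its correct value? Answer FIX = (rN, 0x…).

0: ✓ CMP  NZCV=0010
1: · ADDMI
2: ✓ MOVVC  r1←0x1f
3: · MOVMI
4: ✓ CMP  NZCV=0010
5: · ADDLT
6: ✓ SUBPL  r1←0xe6
7: ✓ SUBCS  r4←0x1f
8: ✓ CMP  NZCV=1001
9: · SUBCS
10: · MOVPL

FIX = (r2, 0x58)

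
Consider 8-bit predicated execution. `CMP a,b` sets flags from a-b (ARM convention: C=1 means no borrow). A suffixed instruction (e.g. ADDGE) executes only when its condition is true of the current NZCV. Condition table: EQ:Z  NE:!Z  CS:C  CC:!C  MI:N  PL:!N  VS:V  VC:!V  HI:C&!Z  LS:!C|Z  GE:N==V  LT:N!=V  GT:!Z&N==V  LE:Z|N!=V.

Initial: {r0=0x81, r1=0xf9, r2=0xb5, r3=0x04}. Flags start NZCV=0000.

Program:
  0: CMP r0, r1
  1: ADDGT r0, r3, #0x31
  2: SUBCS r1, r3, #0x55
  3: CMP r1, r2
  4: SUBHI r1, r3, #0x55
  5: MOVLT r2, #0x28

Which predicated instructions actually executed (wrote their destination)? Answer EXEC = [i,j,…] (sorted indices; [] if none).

0: ✓ CMP  NZCV=1000
1: · ADDGT
2: · SUBCS
3: ✓ CMP  NZCV=0010
4: ✓ SUBHI  r1←0xaf
5: · MOVLT

EXEC = [4]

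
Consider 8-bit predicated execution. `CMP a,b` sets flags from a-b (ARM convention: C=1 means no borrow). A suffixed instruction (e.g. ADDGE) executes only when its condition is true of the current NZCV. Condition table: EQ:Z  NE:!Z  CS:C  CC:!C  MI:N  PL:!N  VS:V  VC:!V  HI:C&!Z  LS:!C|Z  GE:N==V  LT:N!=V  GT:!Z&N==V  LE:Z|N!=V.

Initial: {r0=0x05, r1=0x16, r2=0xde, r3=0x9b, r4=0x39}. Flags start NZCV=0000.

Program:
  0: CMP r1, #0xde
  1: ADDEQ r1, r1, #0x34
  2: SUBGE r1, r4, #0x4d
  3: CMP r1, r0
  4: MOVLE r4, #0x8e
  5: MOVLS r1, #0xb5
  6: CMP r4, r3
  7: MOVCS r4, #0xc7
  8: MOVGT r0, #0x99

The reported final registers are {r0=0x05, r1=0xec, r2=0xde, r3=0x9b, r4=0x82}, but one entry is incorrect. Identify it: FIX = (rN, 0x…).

0: ✓ CMP  NZCV=0000
1: · ADDEQ
2: ✓ SUBGE  r1←0xec
3: ✓ CMP  NZCV=1010
4: ✓ MOVLE  r4←0x8e
5: · MOVLS
6: ✓ CMP  NZCV=1000
7: · MOVCS
8: · MOVGT

FIX = (r4, 0x8e)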